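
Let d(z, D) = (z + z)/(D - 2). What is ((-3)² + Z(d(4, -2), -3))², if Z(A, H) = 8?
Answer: 289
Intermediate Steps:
d(z, D) = 2*z/(-2 + D) (d(z, D) = (2*z)/(-2 + D) = 2*z/(-2 + D))
((-3)² + Z(d(4, -2), -3))² = ((-3)² + 8)² = (9 + 8)² = 17² = 289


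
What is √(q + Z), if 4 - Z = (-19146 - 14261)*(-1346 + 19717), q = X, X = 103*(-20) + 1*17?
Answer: √613717958 ≈ 24773.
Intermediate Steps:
X = -2043 (X = -2060 + 17 = -2043)
q = -2043
Z = 613720001 (Z = 4 - (-19146 - 14261)*(-1346 + 19717) = 4 - (-33407)*18371 = 4 - 1*(-613719997) = 4 + 613719997 = 613720001)
√(q + Z) = √(-2043 + 613720001) = √613717958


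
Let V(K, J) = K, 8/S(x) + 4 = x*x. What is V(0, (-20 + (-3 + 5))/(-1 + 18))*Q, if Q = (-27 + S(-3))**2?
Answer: 0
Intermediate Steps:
S(x) = 8/(-4 + x**2) (S(x) = 8/(-4 + x*x) = 8/(-4 + x**2))
Q = 16129/25 (Q = (-27 + 8/(-4 + (-3)**2))**2 = (-27 + 8/(-4 + 9))**2 = (-27 + 8/5)**2 = (-127/5)**2 = 16129/25 ≈ 645.16)
V(0, (-20 + (-3 + 5))/(-1 + 18))*Q = 0*(16129/25) = 0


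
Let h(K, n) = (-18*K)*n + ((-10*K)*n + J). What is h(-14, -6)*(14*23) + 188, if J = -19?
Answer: -763274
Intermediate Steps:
h(K, n) = -19 - 28*K*n (h(K, n) = (-18*K)*n + ((-10*K)*n - 19) = -18*K*n + (-10*K*n - 19) = -18*K*n + (-19 - 10*K*n) = -19 - 28*K*n)
h(-14, -6)*(14*23) + 188 = (-19 - 28*(-14)*(-6))*(14*23) + 188 = (-19 - 2352)*322 + 188 = -2371*322 + 188 = -763462 + 188 = -763274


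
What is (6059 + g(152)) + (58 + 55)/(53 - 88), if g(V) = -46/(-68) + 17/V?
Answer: 547755263/90440 ≈ 6056.6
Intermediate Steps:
g(V) = 23/34 + 17/V (g(V) = -46*(-1/68) + 17/V = 23/34 + 17/V)
(6059 + g(152)) + (58 + 55)/(53 - 88) = (6059 + (23/34 + 17/152)) + (58 + 55)/(53 - 88) = (6059 + (23/34 + 17*(1/152))) + 113/(-35) = (6059 + (23/34 + 17/152)) - 1/35*113 = (6059 + 2037/2584) - 113/35 = 15658493/2584 - 113/35 = 547755263/90440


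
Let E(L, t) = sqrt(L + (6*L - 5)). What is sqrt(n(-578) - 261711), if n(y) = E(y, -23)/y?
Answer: sqrt(-302537916 - 2*I*sqrt(4051))/34 ≈ 0.00010762 - 511.58*I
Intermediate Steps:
E(L, t) = sqrt(-5 + 7*L) (E(L, t) = sqrt(L + (-5 + 6*L)) = sqrt(-5 + 7*L))
n(y) = sqrt(-5 + 7*y)/y
sqrt(n(-578) - 261711) = sqrt(sqrt(-5 + 7*(-578))/(-578) - 261711) = sqrt(-sqrt(-5 - 4046)/578 - 261711) = sqrt(-I*sqrt(4051)/578 - 261711) = sqrt(-261711 - I*sqrt(4051)/578)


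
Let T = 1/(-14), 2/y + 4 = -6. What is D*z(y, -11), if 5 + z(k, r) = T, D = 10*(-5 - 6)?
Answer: 3905/7 ≈ 557.86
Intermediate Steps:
y = -⅕ (y = 2/(-4 - 6) = 2/(-10) = 2*(-⅒) = -⅕ ≈ -0.20000)
T = -1/14 ≈ -0.071429
D = -110 (D = 10*(-11) = -110)
z(k, r) = -71/14 (z(k, r) = -5 - 1/14 = -71/14)
D*z(y, -11) = -110*(-71/14) = 3905/7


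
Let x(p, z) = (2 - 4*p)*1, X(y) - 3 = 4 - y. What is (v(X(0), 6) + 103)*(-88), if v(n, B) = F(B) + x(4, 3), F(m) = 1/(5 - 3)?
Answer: -7876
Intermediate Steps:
X(y) = 7 - y (X(y) = 3 + (4 - y) = 7 - y)
x(p, z) = 2 - 4*p
F(m) = 1/2
v(n, B) = -27/2 (v(n, B) = 1/2 + (2 - 4*4) = 1/2 + (2 - 16) = 1/2 - 14 = -27/2)
(v(X(0), 6) + 103)*(-88) = (-27/2 + 103)*(-88) = (179/2)*(-88) = -7876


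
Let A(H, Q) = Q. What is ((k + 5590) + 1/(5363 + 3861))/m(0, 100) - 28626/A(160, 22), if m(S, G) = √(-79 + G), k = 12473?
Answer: -14313/11 + 166613113*√21/193704 ≈ 2640.5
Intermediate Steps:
((k + 5590) + 1/(5363 + 3861))/m(0, 100) - 28626/A(160, 22) = ((12473 + 5590) + 1/(5363 + 3861))/(√(-79 + 100)) - 28626/22 = (18063 + 1/9224)/(√21) - 28626*1/22 = (18063 + 1/9224)*(√21/21) - 14313/11 = 166613113*(√21/21)/9224 - 14313/11 = 166613113*√21/193704 - 14313/11 = -14313/11 + 166613113*√21/193704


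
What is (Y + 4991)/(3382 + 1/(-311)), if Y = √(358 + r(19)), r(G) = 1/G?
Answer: 1552201/1051801 + 311*√129257/19984219 ≈ 1.4813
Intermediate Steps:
Y = √129257/19 (Y = √(358 + 1/19) = √(6803/19) = √129257/19 ≈ 18.922)
(Y + 4991)/(3382 + 1/(-311)) = (√129257/19 + 4991)/(3382 + 1/(-311)) = (4991 + √129257/19)/(3382 - 1/311) = (4991 + √129257/19)/(1051801/311) = (4991 + √129257/19)*(311/1051801) = 1552201/1051801 + 311*√129257/19984219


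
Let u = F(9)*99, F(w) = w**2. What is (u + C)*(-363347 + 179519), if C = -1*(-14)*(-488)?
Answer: -218203836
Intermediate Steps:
C = -6832 (C = 14*(-488) = -6832)
u = 8019 (u = 9**2*99 = 81*99 = 8019)
(u + C)*(-363347 + 179519) = (8019 - 6832)*(-363347 + 179519) = 1187*(-183828) = -218203836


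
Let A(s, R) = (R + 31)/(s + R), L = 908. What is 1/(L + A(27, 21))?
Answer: 12/10909 ≈ 0.0011000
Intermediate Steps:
A(s, R) = (31 + R)/(R + s)
1/(L + A(27, 21)) = 1/(908 + (31 + 21)/(21 + 27)) = 1/(908 + 52/48) = 1/(908 + (1/48)*52) = 1/(908 + 13/12) = 1/(10909/12) = 12/10909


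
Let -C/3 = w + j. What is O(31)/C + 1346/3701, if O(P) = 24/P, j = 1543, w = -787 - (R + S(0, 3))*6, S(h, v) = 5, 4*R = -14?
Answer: 31139714/85704057 ≈ 0.36334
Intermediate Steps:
R = -7/2 (R = (¼)*(-14) = -7/2 ≈ -3.5000)
w = -796 (w = -787 - (-7/2 + 5)*6 = -787 - 3*6/2 = -787 - 1*9 = -787 - 9 = -796)
C = -2241 (C = -3*(-796 + 1543) = -3*747 = -2241)
O(31)/C + 1346/3701 = (24/31)/(-2241) + 1346/3701 = (24*(1/31))*(-1/2241) + 1346*(1/3701) = (24/31)*(-1/2241) + 1346/3701 = -8/23157 + 1346/3701 = 31139714/85704057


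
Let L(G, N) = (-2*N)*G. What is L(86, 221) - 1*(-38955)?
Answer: 943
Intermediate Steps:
L(G, N) = -2*G*N
L(86, 221) - 1*(-38955) = -2*86*221 - 1*(-38955) = -38012 + 38955 = 943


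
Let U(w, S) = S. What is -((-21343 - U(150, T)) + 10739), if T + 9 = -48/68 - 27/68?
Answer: 720385/68 ≈ 10594.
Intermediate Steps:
T = -687/68 (T = -9 + (-48/68 - 27/68) = -9 + (-48*1/68 - 27*1/68) = -9 + (-12/17 - 27/68) = -9 - 75/68 = -687/68 ≈ -10.103)
-((-21343 - U(150, T)) + 10739) = -((-21343 - 1*(-687/68)) + 10739) = -((-21343 + 687/68) + 10739) = -(-1450637/68 + 10739) = -1*(-720385/68) = 720385/68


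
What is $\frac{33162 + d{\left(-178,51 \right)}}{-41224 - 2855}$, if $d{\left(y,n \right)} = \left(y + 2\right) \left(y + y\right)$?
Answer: $- \frac{95818}{44079} \approx -2.1738$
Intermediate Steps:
$d{\left(y,n \right)} = 2 y \left(2 + y\right)$ ($d{\left(y,n \right)} = \left(2 + y\right) 2 y = 2 y \left(2 + y\right)$)
$\frac{33162 + d{\left(-178,51 \right)}}{-41224 - 2855} = \frac{33162 + 2 \left(-178\right) \left(2 - 178\right)}{-41224 - 2855} = \frac{33162 + 2 \left(-178\right) \left(-176\right)}{-44079} = \left(33162 + 62656\right) \left(- \frac{1}{44079}\right) = 95818 \left(- \frac{1}{44079}\right) = - \frac{95818}{44079}$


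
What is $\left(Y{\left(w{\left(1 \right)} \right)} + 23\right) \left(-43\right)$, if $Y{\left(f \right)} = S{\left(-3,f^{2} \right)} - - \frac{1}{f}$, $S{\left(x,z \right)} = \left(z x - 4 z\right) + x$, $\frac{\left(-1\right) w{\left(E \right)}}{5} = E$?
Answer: $\frac{33368}{5} \approx 6673.6$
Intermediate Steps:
$w{\left(E \right)} = - 5 E$
$S{\left(x,z \right)} = x - 4 z + x z$ ($S{\left(x,z \right)} = \left(x z - 4 z\right) + x = \left(- 4 z + x z\right) + x = x - 4 z + x z$)
$Y{\left(f \right)} = -3 + \frac{1}{f} - 7 f^{2}$ ($Y{\left(f \right)} = \left(-3 - 4 f^{2} - 3 f^{2}\right) - - \frac{1}{f} = \left(-3 - 7 f^{2}\right) + \frac{1}{f} = -3 + \frac{1}{f} - 7 f^{2}$)
$\left(Y{\left(w{\left(1 \right)} \right)} + 23\right) \left(-43\right) = \left(\left(-3 + \frac{1}{\left(-5\right) 1} - 7 \left(\left(-5\right) 1\right)^{2}\right) + 23\right) \left(-43\right) = \left(\left(-3 + \frac{1}{-5} - 7 \left(-5\right)^{2}\right) + 23\right) \left(-43\right) = \left(\left(-3 - \frac{1}{5} - 175\right) + 23\right) \left(-43\right) = \left(- \frac{891}{5} + 23\right) \left(-43\right) = \left(- \frac{776}{5}\right) \left(-43\right) = \frac{33368}{5}$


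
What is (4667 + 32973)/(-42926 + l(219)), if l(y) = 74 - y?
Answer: -37640/43071 ≈ -0.87391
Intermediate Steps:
(4667 + 32973)/(-42926 + l(219)) = (4667 + 32973)/(-42926 + (74 - 1*219)) = 37640/(-42926 + (74 - 219)) = 37640/(-42926 - 145) = 37640/(-43071) = 37640*(-1/43071) = -37640/43071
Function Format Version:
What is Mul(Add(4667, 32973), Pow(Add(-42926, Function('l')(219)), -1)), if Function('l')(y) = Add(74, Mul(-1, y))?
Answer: Rational(-37640, 43071) ≈ -0.87391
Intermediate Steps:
Mul(Add(4667, 32973), Pow(Add(-42926, Function('l')(219)), -1)) = Mul(Add(4667, 32973), Pow(Add(-42926, Add(74, Mul(-1, 219))), -1)) = Mul(37640, Pow(Add(-42926, Add(74, -219)), -1)) = Mul(37640, Pow(Add(-42926, -145), -1)) = Mul(37640, Pow(-43071, -1)) = Mul(37640, Rational(-1, 43071)) = Rational(-37640, 43071)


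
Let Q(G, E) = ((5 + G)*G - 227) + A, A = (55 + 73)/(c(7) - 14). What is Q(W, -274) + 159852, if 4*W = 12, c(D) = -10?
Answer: 478931/3 ≈ 1.5964e+5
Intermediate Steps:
A = -16/3 (A = (55 + 73)/(-10 - 14) = 128/(-24) = 128*(-1/24) = -16/3 ≈ -5.3333)
W = 3 (W = (¼)*12 = 3)
Q(G, E) = -697/3 + G*(5 + G) (Q(G, E) = ((5 + G)*G - 227) - 16/3 = (G*(5 + G) - 227) - 16/3 = (-227 + G*(5 + G)) - 16/3 = -697/3 + G*(5 + G))
Q(W, -274) + 159852 = (-697/3 + 3² + 5*3) + 159852 = (-697/3 + 9 + 15) + 159852 = -625/3 + 159852 = 478931/3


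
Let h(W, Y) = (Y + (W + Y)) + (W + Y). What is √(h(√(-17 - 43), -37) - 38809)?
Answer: 2*√(-9730 + I*√15) ≈ 0.039264 + 197.28*I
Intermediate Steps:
h(W, Y) = 2*W + 3*Y (h(W, Y) = (W + 2*Y) + (W + Y) = 2*W + 3*Y)
√(h(√(-17 - 43), -37) - 38809) = √((2*√(-17 - 43) + 3*(-37)) - 38809) = √((2*√(-60) - 111) - 38809) = √((2*(2*I*√15) - 111) - 38809) = √((4*I*√15 - 111) - 38809) = √((-111 + 4*I*√15) - 38809) = √(-38920 + 4*I*√15)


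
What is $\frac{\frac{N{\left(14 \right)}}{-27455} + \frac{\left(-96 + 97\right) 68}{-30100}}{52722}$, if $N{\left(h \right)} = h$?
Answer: $- \frac{12713}{242051241950} \approx -5.2522 \cdot 10^{-8}$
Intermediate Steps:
$\frac{\frac{N{\left(14 \right)}}{-27455} + \frac{\left(-96 + 97\right) 68}{-30100}}{52722} = \frac{\frac{14}{-27455} + \frac{\left(-96 + 97\right) 68}{-30100}}{52722} = \left(14 \left(- \frac{1}{27455}\right) + 1 \cdot 68 \left(- \frac{1}{30100}\right)\right) \frac{1}{52722} = \left(- \frac{14}{27455} + 68 \left(- \frac{1}{30100}\right)\right) \frac{1}{52722} = \left(- \frac{14}{27455} - \frac{17}{7525}\right) \frac{1}{52722} = \left(- \frac{114417}{41319775}\right) \frac{1}{52722} = - \frac{12713}{242051241950}$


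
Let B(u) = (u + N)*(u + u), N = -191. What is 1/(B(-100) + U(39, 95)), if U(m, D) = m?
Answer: 1/58239 ≈ 1.7171e-5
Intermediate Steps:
B(u) = 2*u*(-191 + u) (B(u) = (u - 191)*(u + u) = (-191 + u)*(2*u) = 2*u*(-191 + u))
1/(B(-100) + U(39, 95)) = 1/(2*(-100)*(-191 - 100) + 39) = 1/(2*(-100)*(-291) + 39) = 1/(58200 + 39) = 1/58239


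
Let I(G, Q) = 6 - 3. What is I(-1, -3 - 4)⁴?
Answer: 81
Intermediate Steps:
I(G, Q) = 3
I(-1, -3 - 4)⁴ = 3⁴ = 81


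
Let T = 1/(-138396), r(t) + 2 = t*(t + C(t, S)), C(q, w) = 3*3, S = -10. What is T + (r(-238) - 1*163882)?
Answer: -15138031273/138396 ≈ -1.0938e+5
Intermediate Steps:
C(q, w) = 9
r(t) = -2 + t*(9 + t) (r(t) = -2 + t*(t + 9) = -2 + t*(9 + t))
T = -1/138396 ≈ -7.2256e-6
T + (r(-238) - 1*163882) = -1/138396 + ((-2 + (-238)² + 9*(-238)) - 1*163882) = -1/138396 + ((-2 + 56644 - 2142) - 163882) = -1/138396 + (54500 - 163882) = -1/138396 - 109382 = -15138031273/138396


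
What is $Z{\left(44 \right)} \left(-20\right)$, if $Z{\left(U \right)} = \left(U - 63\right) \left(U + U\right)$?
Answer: $33440$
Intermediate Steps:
$Z{\left(U \right)} = 2 U \left(-63 + U\right)$ ($Z{\left(U \right)} = \left(-63 + U\right) 2 U = 2 U \left(-63 + U\right)$)
$Z{\left(44 \right)} \left(-20\right) = 2 \cdot 44 \left(-63 + 44\right) \left(-20\right) = 2 \cdot 44 \left(-19\right) \left(-20\right) = \left(-1672\right) \left(-20\right) = 33440$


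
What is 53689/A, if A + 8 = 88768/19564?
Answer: -3597163/232 ≈ -15505.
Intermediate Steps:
A = -232/67 (A = -8 + 88768/19564 = -8 + 88768*(1/19564) = -8 + 304/67 = -232/67 ≈ -3.4627)
53689/A = 53689/(-232/67) = 53689*(-67/232) = -3597163/232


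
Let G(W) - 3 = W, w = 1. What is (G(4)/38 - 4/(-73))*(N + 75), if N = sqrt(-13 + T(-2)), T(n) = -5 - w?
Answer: 49725/2774 + 663*I*sqrt(19)/2774 ≈ 17.925 + 1.0418*I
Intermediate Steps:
G(W) = 3 + W
T(n) = -6 (T(n) = -5 - 1*1 = -5 - 1 = -6)
N = I*sqrt(19) (N = sqrt(-13 - 6) = sqrt(-19) = I*sqrt(19) ≈ 4.3589*I)
(G(4)/38 - 4/(-73))*(N + 75) = ((3 + 4)/38 - 4/(-73))*(I*sqrt(19) + 75) = (7*(1/38) - 4*(-1/73))*(75 + I*sqrt(19)) = (7/38 + 4/73)*(75 + I*sqrt(19)) = 663*(75 + I*sqrt(19))/2774 = 49725/2774 + 663*I*sqrt(19)/2774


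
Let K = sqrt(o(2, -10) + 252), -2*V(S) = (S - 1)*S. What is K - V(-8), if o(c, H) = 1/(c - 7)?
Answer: 36 + sqrt(6295)/5 ≈ 51.868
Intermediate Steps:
V(S) = -S*(-1 + S)/2 (V(S) = -(S - 1)*S/2 = -(-1 + S)*S/2 = -S*(-1 + S)/2)
o(c, H) = 1/(-7 + c)
K = sqrt(6295)/5 (K = sqrt(1/(-7 + 2) + 252) = sqrt(1/(-5) + 252) = sqrt(-1/5 + 252) = sqrt(1259/5) = sqrt(6295)/5 ≈ 15.868)
K - V(-8) = sqrt(6295)/5 - (-8)*(1 - 1*(-8))/2 = sqrt(6295)/5 - (-8)*(1 + 8)/2 = sqrt(6295)/5 - (-8)*9/2 = sqrt(6295)/5 - 1*(-36) = sqrt(6295)/5 + 36 = 36 + sqrt(6295)/5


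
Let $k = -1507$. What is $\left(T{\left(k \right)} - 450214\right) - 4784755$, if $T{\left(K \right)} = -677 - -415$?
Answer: $-5235231$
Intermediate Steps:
$T{\left(K \right)} = -262$ ($T{\left(K \right)} = -677 + 415 = -262$)
$\left(T{\left(k \right)} - 450214\right) - 4784755 = \left(-262 - 450214\right) - 4784755 = -450476 - 4784755 = -5235231$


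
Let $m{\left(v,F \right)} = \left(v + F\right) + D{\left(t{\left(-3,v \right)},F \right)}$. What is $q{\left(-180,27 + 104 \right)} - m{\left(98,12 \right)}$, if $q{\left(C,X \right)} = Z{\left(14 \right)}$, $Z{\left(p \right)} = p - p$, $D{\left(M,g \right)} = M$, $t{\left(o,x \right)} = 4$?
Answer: $-114$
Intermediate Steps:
$m{\left(v,F \right)} = 4 + F + v$ ($m{\left(v,F \right)} = \left(v + F\right) + 4 = \left(F + v\right) + 4 = 4 + F + v$)
$Z{\left(p \right)} = 0$
$q{\left(C,X \right)} = 0$
$q{\left(-180,27 + 104 \right)} - m{\left(98,12 \right)} = 0 - \left(4 + 12 + 98\right) = 0 - 114 = -114$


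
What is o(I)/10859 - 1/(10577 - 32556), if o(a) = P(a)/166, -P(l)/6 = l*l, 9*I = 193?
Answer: -794360752/534859382601 ≈ -0.0014852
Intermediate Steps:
I = 193/9 (I = (⅑)*193 = 193/9 ≈ 21.444)
P(l) = -6*l² (P(l) = -6*l*l = -6*l²)
o(a) = -3*a²/83 (o(a) = -6*a²/166 = -6*a²*(1/166) = -3*a²/83)
o(I)/10859 - 1/(10577 - 32556) = -3*(193/9)²/83/10859 - 1/(10577 - 32556) = -3/83*37249/81*(1/10859) - 1/(-21979) = -37249/2241*1/10859 - 1*(-1/21979) = -37249/24335019 + 1/21979 = -794360752/534859382601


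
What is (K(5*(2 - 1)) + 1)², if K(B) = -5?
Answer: 16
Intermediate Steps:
(K(5*(2 - 1)) + 1)² = (-5 + 1)² = (-4)² = 16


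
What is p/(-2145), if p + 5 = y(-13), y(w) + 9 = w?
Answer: 9/715 ≈ 0.012587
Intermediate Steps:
y(w) = -9 + w
p = -27 (p = -5 + (-9 - 13) = -5 - 22 = -27)
p/(-2145) = -27/(-2145) = -27*(-1/2145) = 9/715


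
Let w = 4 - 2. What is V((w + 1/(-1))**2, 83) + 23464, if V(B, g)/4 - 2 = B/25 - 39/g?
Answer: 48700832/2075 ≈ 23470.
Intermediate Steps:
w = 2
V(B, g) = 8 - 156/g + 4*B/25 (V(B, g) = 8 + 4*(B/25 - 39/g) = 8 + 4*(-39/g + B/25) = 8 + (-156/g + 4*B/25) = 8 - 156/g + 4*B/25)
V((w + 1/(-1))**2, 83) + 23464 = (8 - 156/83 + 4*(2 + 1/(-1))**2/25) + 23464 = (8 - 156*1/83 + 4*(2 - 1)**2/25) + 23464 = (8 - 156/83 + (4/25)*1**2) + 23464 = (8 - 156/83 + (4/25)*1) + 23464 = (8 - 156/83 + 4/25) + 23464 = 13032/2075 + 23464 = 48700832/2075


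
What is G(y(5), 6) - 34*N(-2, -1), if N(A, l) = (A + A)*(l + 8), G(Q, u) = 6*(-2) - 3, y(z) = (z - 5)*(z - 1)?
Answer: 937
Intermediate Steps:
y(z) = (-1 + z)*(-5 + z) (y(z) = (-5 + z)*(-1 + z) = (-1 + z)*(-5 + z))
G(Q, u) = -15 (G(Q, u) = -12 - 3 = -15)
N(A, l) = 2*A*(8 + l) (N(A, l) = (2*A)*(8 + l) = 2*A*(8 + l))
G(y(5), 6) - 34*N(-2, -1) = -15 - 68*(-2)*(8 - 1) = -15 - 68*(-2)*7 = -15 - 34*(-28) = -15 + 952 = 937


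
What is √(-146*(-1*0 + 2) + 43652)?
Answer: 4*√2710 ≈ 208.23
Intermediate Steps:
√(-146*(-1*0 + 2) + 43652) = √(-146*(0 + 2) + 43652) = √(-146*2 + 43652) = √(-292 + 43652) = √43360 = 4*√2710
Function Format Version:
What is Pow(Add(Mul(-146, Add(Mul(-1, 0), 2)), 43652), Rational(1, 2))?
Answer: Mul(4, Pow(2710, Rational(1, 2))) ≈ 208.23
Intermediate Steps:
Pow(Add(Mul(-146, Add(Mul(-1, 0), 2)), 43652), Rational(1, 2)) = Pow(Add(Mul(-146, Add(0, 2)), 43652), Rational(1, 2)) = Pow(Add(Mul(-146, 2), 43652), Rational(1, 2)) = Pow(Add(-292, 43652), Rational(1, 2)) = Pow(43360, Rational(1, 2)) = Mul(4, Pow(2710, Rational(1, 2)))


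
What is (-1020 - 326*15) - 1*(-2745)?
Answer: -3165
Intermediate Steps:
(-1020 - 326*15) - 1*(-2745) = (-1020 - 4890) + 2745 = -5910 + 2745 = -3165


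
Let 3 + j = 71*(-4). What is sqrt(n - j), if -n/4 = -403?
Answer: 3*sqrt(211) ≈ 43.578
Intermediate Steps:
j = -287 (j = -3 + 71*(-4) = -3 - 284 = -287)
n = 1612 (n = -4*(-403) = 1612)
sqrt(n - j) = sqrt(1612 - 1*(-287)) = sqrt(1612 + 287) = sqrt(1899) = 3*sqrt(211)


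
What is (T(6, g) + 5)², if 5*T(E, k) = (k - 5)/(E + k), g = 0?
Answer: 841/36 ≈ 23.361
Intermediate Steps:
T(E, k) = (-5 + k)/(5*(E + k)) (T(E, k) = ((k - 5)/(E + k))/5 = ((-5 + k)/(E + k))/5 = (-5 + k)/(5*(E + k)))
(T(6, g) + 5)² = ((-1 + (⅕)*0)/(6 + 0) + 5)² = ((-1 + 0)/6 + 5)² = ((⅙)*(-1) + 5)² = (-⅙ + 5)² = (29/6)² = 841/36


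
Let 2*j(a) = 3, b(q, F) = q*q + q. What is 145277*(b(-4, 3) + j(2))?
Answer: 3922479/2 ≈ 1.9612e+6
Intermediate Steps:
b(q, F) = q + q² (b(q, F) = q² + q = q + q²)
j(a) = 3/2 (j(a) = (½)*3 = 3/2)
145277*(b(-4, 3) + j(2)) = 145277*(-4*(1 - 4) + 3/2) = 145277*(-4*(-3) + 3/2) = 145277*(12 + 3/2) = 145277*(27/2) = 3922479/2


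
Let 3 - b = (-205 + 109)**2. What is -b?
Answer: 9213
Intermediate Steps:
b = -9213 (b = 3 - (-205 + 109)**2 = 3 - 1*(-96)**2 = 3 - 1*9216 = 3 - 9216 = -9213)
-b = -1*(-9213) = 9213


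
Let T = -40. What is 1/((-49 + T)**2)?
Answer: 1/7921 ≈ 0.00012625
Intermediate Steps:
1/((-49 + T)**2) = 1/((-49 - 40)**2) = 1/((-89)**2) = 1/7921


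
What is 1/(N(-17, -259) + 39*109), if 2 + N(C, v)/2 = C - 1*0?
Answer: 1/4213 ≈ 0.00023736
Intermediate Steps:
N(C, v) = -4 + 2*C (N(C, v) = -4 + 2*(C - 1*0) = -4 + 2*(C + 0) = -4 + 2*C)
1/(N(-17, -259) + 39*109) = 1/((-4 + 2*(-17)) + 39*109) = 1/((-4 - 34) + 4251) = 1/(-38 + 4251) = 1/4213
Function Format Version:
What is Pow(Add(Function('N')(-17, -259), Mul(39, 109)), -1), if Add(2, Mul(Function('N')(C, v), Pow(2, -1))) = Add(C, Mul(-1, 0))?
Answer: Rational(1, 4213) ≈ 0.00023736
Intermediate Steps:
Function('N')(C, v) = Add(-4, Mul(2, C)) (Function('N')(C, v) = Add(-4, Mul(2, Add(C, Mul(-1, 0)))) = Add(-4, Mul(2, Add(C, 0))) = Add(-4, Mul(2, C)))
Pow(Add(Function('N')(-17, -259), Mul(39, 109)), -1) = Pow(Add(Add(-4, Mul(2, -17)), Mul(39, 109)), -1) = Pow(Add(Add(-4, -34), 4251), -1) = Pow(Add(-38, 4251), -1) = Pow(4213, -1) = Rational(1, 4213)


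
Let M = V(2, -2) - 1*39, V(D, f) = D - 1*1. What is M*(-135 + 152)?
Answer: -646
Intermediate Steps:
V(D, f) = -1 + D (V(D, f) = D - 1 = -1 + D)
M = -38 (M = (-1 + 2) - 1*39 = 1 - 39 = -38)
M*(-135 + 152) = -38*(-135 + 152) = -38*17 = -646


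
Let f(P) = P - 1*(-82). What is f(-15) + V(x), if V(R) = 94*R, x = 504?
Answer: 47443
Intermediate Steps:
f(P) = 82 + P (f(P) = P + 82 = 82 + P)
f(-15) + V(x) = (82 - 15) + 94*504 = 67 + 47376 = 47443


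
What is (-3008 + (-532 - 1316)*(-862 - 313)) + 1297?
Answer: 2169689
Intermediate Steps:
(-3008 + (-532 - 1316)*(-862 - 313)) + 1297 = (-3008 - 1848*(-1175)) + 1297 = (-3008 + 2171400) + 1297 = 2168392 + 1297 = 2169689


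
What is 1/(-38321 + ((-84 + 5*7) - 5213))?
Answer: -1/43583 ≈ -2.2945e-5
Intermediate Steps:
1/(-38321 + ((-84 + 5*7) - 5213)) = 1/(-38321 + ((-84 + 35) - 5213)) = 1/(-38321 + (-49 - 5213)) = 1/(-38321 - 5262) = 1/(-43583) = -1/43583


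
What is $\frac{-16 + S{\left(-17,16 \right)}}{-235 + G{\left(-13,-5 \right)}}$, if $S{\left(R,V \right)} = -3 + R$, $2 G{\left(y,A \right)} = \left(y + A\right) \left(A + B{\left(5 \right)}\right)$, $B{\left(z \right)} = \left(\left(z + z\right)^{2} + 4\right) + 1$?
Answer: $\frac{36}{1135} \approx 0.031718$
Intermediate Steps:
$B{\left(z \right)} = 5 + 4 z^{2}$ ($B{\left(z \right)} = \left(\left(2 z\right)^{2} + 4\right) + 1 = \left(4 z^{2} + 4\right) + 1 = \left(4 + 4 z^{2}\right) + 1 = 5 + 4 z^{2}$)
$G{\left(y,A \right)} = \frac{\left(105 + A\right) \left(A + y\right)}{2}$ ($G{\left(y,A \right)} = \frac{\left(y + A\right) \left(A + \left(5 + 4 \cdot 5^{2}\right)\right)}{2} = \frac{\left(A + y\right) \left(A + \left(5 + 4 \cdot 25\right)\right)}{2} = \frac{\left(A + y\right) \left(A + \left(5 + 100\right)\right)}{2} = \frac{\left(A + y\right) \left(A + 105\right)}{2} = \frac{\left(A + y\right) \left(105 + A\right)}{2} = \frac{\left(105 + A\right) \left(A + y\right)}{2}$)
$\frac{-16 + S{\left(-17,16 \right)}}{-235 + G{\left(-13,-5 \right)}} = \frac{-16 - 20}{-235 + \left(\frac{\left(-5\right)^{2}}{2} + \frac{105}{2} \left(-5\right) + \frac{105}{2} \left(-13\right) + \frac{1}{2} \left(-5\right) \left(-13\right)\right)} = \frac{-16 - 20}{-235 + \left(\frac{1}{2} \cdot 25 - \frac{525}{2} - \frac{1365}{2} + \frac{65}{2}\right)} = - \frac{36}{-235 + \left(\frac{25}{2} - \frac{525}{2} - \frac{1365}{2} + \frac{65}{2}\right)} = - \frac{36}{-235 - 900} = - \frac{36}{-1135} = \left(-36\right) \left(- \frac{1}{1135}\right) = \frac{36}{1135}$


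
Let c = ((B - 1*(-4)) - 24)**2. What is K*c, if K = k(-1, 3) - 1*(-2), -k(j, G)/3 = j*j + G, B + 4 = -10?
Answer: -11560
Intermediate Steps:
B = -14 (B = -4 - 10 = -14)
k(j, G) = -3*G - 3*j**2 (k(j, G) = -3*(j*j + G) = -3*(j**2 + G) = -3*(G + j**2) = -3*G - 3*j**2)
c = 1156 (c = ((-14 - 1*(-4)) - 24)**2 = ((-14 + 4) - 24)**2 = (-10 - 24)**2 = (-34)**2 = 1156)
K = -10 (K = (-3*3 - 3*(-1)**2) - 1*(-2) = (-9 - 3*1) + 2 = (-9 - 3) + 2 = -12 + 2 = -10)
K*c = -10*1156 = -11560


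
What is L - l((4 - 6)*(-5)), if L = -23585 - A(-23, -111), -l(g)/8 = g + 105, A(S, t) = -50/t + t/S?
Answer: -57877216/2553 ≈ -22670.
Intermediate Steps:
l(g) = -840 - 8*g (l(g) = -8*(g + 105) = -8*(105 + g) = -840 - 8*g)
L = -60225976/2553 (L = -23585 - (-50/(-111) - 111/(-23)) = -23585 - (-50*(-1/111) - 111*(-1/23)) = -23585 - (50/111 + 111/23) = -23585 - 1*13471/2553 = -23585 - 13471/2553 = -60225976/2553 ≈ -23590.)
L - l((4 - 6)*(-5)) = -60225976/2553 - (-840 - 8*(4 - 6)*(-5)) = -60225976/2553 - (-840 - (-16)*(-5)) = -60225976/2553 - (-840 - 8*10) = -60225976/2553 - (-840 - 80) = -60225976/2553 - 1*(-920) = -60225976/2553 + 920 = -57877216/2553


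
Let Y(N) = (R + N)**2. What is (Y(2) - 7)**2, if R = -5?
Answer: 4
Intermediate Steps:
Y(N) = (-5 + N)**2
(Y(2) - 7)**2 = ((-5 + 2)**2 - 7)**2 = ((-3)**2 - 7)**2 = (9 - 7)**2 = 2**2 = 4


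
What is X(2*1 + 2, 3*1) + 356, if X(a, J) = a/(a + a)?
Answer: 713/2 ≈ 356.50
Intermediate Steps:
X(a, J) = ½ (X(a, J) = a/((2*a)) = a*(1/(2*a)) = ½)
X(2*1 + 2, 3*1) + 356 = ½ + 356 = 713/2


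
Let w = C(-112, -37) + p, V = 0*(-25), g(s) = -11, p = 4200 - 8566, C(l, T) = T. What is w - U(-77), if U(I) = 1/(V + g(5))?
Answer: -48432/11 ≈ -4402.9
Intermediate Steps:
p = -4366
V = 0
w = -4403 (w = -37 - 4366 = -4403)
U(I) = -1/11 (U(I) = 1/(0 - 11) = 1/(-11) = -1/11)
w - U(-77) = -4403 - 1*(-1/11) = -4403 + 1/11 = -48432/11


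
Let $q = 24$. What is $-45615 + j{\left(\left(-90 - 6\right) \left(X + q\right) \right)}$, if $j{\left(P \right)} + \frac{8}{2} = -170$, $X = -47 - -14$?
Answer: $-45789$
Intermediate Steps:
$X = -33$ ($X = -47 + 14 = -33$)
$j{\left(P \right)} = -174$ ($j{\left(P \right)} = -4 - 170 = -174$)
$-45615 + j{\left(\left(-90 - 6\right) \left(X + q\right) \right)} = -45615 - 174 = -45789$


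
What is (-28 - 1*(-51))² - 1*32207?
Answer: -31678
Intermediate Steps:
(-28 - 1*(-51))² - 1*32207 = (-28 + 51)² - 32207 = 23² - 32207 = 529 - 32207 = -31678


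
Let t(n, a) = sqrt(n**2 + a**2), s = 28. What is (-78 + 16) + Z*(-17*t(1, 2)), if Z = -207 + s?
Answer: -62 + 3043*sqrt(5) ≈ 6742.4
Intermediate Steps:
Z = -179 (Z = -207 + 28 = -179)
t(n, a) = sqrt(a**2 + n**2)
(-78 + 16) + Z*(-17*t(1, 2)) = (-78 + 16) - (-3043)*sqrt(2**2 + 1**2) = -62 - (-3043)*sqrt(4 + 1) = -62 - (-3043)*sqrt(5) = -62 + 3043*sqrt(5)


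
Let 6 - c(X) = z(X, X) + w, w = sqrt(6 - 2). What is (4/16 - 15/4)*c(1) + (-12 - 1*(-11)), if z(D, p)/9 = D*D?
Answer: 33/2 ≈ 16.500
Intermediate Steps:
z(D, p) = 9*D**2 (z(D, p) = 9*(D*D) = 9*D**2)
w = 2 (w = sqrt(4) = 2)
c(X) = 4 - 9*X**2 (c(X) = 6 - (9*X**2 + 2) = 6 - (2 + 9*X**2) = 6 + (-2 - 9*X**2) = 4 - 9*X**2)
(4/16 - 15/4)*c(1) + (-12 - 1*(-11)) = (4/16 - 15/4)*(4 - 9*1**2) + (-12 - 1*(-11)) = (4*(1/16) - 15*1/4)*(4 - 9*1) + (-12 + 11) = (1/4 - 15/4)*(4 - 9) - 1 = -7/2*(-5) - 1 = 35/2 - 1 = 33/2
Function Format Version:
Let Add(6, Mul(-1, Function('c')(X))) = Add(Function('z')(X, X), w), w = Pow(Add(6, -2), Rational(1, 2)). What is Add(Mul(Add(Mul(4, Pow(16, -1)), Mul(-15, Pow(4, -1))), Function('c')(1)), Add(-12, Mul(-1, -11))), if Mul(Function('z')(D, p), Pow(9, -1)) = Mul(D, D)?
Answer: Rational(33, 2) ≈ 16.500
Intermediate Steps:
Function('z')(D, p) = Mul(9, Pow(D, 2)) (Function('z')(D, p) = Mul(9, Mul(D, D)) = Mul(9, Pow(D, 2)))
w = 2 (w = Pow(4, Rational(1, 2)) = 2)
Function('c')(X) = Add(4, Mul(-9, Pow(X, 2))) (Function('c')(X) = Add(6, Mul(-1, Add(Mul(9, Pow(X, 2)), 2))) = Add(6, Mul(-1, Add(2, Mul(9, Pow(X, 2))))) = Add(6, Add(-2, Mul(-9, Pow(X, 2)))) = Add(4, Mul(-9, Pow(X, 2))))
Add(Mul(Add(Mul(4, Pow(16, -1)), Mul(-15, Pow(4, -1))), Function('c')(1)), Add(-12, Mul(-1, -11))) = Add(Mul(Add(Mul(4, Pow(16, -1)), Mul(-15, Pow(4, -1))), Add(4, Mul(-9, Pow(1, 2)))), Add(-12, Mul(-1, -11))) = Add(Mul(Add(Mul(4, Rational(1, 16)), Mul(-15, Rational(1, 4))), Add(4, Mul(-9, 1))), Add(-12, 11)) = Add(Mul(Add(Rational(1, 4), Rational(-15, 4)), Add(4, -9)), -1) = Add(Mul(Rational(-7, 2), -5), -1) = Add(Rational(35, 2), -1) = Rational(33, 2)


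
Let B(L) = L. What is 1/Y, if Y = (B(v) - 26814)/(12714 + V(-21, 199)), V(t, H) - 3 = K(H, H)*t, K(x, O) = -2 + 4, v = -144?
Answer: -4225/8986 ≈ -0.47018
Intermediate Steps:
K(x, O) = 2
V(t, H) = 3 + 2*t
Y = -8986/4225 (Y = (-144 - 26814)/(12714 + (3 + 2*(-21))) = -26958/(12714 + (3 - 42)) = -26958/(12714 - 39) = -26958/12675 = -26958*1/12675 = -8986/4225 ≈ -2.1269)
1/Y = 1/(-8986/4225) = -4225/8986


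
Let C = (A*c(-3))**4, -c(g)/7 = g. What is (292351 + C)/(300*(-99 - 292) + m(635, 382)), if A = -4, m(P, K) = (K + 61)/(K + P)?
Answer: -50930838279/119293657 ≈ -426.94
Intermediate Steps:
m(P, K) = (61 + K)/(K + P)
c(g) = -7*g
C = 49787136 (C = (-(-28)*(-3))**4 = (-4*21)**4 = (-84)**4 = 49787136)
(292351 + C)/(300*(-99 - 292) + m(635, 382)) = (292351 + 49787136)/(300*(-99 - 292) + (61 + 382)/(382 + 635)) = 50079487/(300*(-391) + 443/1017) = 50079487/(-117300 + (1/1017)*443) = 50079487/(-117300 + 443/1017) = 50079487/(-119293657/1017) = 50079487*(-1017/119293657) = -50930838279/119293657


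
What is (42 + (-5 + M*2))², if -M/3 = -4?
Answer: 3721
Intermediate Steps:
M = 12 (M = -3*(-4) = 12)
(42 + (-5 + M*2))² = (42 + (-5 + 12*2))² = (42 + (-5 + 24))² = (42 + 19)² = 61² = 3721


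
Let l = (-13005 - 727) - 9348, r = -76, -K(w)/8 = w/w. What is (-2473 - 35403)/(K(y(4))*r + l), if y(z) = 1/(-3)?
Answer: 9469/5618 ≈ 1.6855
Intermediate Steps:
y(z) = -1/3 (y(z) = 1*(-1/3) = -1/3)
K(w) = -8 (K(w) = -8*w/w = -8*1 = -8)
l = -23080 (l = -13732 - 9348 = -23080)
(-2473 - 35403)/(K(y(4))*r + l) = (-2473 - 35403)/(-8*(-76) - 23080) = -37876/(608 - 23080) = -37876/(-22472) = -37876*(-1/22472) = 9469/5618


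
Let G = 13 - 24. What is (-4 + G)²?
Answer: 225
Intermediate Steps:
G = -11
(-4 + G)² = (-4 - 11)² = (-15)² = 225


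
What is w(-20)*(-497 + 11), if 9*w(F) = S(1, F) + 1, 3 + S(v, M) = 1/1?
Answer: 54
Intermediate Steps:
S(v, M) = -2 (S(v, M) = -3 + 1/1 = -3 + 1 = -2)
w(F) = -⅑ (w(F) = (-2 + 1)/9 = (⅑)*(-1) = -⅑)
w(-20)*(-497 + 11) = -(-497 + 11)/9 = -⅑*(-486) = 54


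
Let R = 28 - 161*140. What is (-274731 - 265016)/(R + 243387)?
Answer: -539747/220875 ≈ -2.4437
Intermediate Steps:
R = -22512 (R = 28 - 22540 = -22512)
(-274731 - 265016)/(R + 243387) = (-274731 - 265016)/(-22512 + 243387) = -539747/220875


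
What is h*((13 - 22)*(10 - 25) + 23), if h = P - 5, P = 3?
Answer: -316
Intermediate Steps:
h = -2 (h = 3 - 5 = -2)
h*((13 - 22)*(10 - 25) + 23) = -2*((13 - 22)*(10 - 25) + 23) = -2*(-9*(-15) + 23) = -2*(135 + 23) = -2*158 = -316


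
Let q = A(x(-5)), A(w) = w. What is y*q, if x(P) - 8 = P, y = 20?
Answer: 60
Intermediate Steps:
x(P) = 8 + P
q = 3 (q = 8 - 5 = 3)
y*q = 20*3 = 60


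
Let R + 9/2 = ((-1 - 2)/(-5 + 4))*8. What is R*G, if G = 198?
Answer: 3861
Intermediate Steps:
R = 39/2 (R = -9/2 + ((-1 - 2)/(-5 + 4))*8 = -9/2 - 3/(-1)*8 = -9/2 - 3*(-1)*8 = -9/2 + 3*8 = -9/2 + 24 = 39/2 ≈ 19.500)
R*G = (39/2)*198 = 3861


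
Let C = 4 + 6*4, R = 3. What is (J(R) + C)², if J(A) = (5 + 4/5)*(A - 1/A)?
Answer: 425104/225 ≈ 1889.4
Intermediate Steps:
J(A) = -29/(5*A) + 29*A/5 (J(A) = (5 + 4*(⅕))*(A - 1/A) = (5 + ⅘)*(A - 1/A) = 29*(A - 1/A)/5 = -29/(5*A) + 29*A/5)
C = 28 (C = 4 + 24 = 28)
(J(R) + C)² = ((29/5)*(-1 + 3²)/3 + 28)² = ((29/5)*(⅓)*(-1 + 9) + 28)² = ((29/5)*(⅓)*8 + 28)² = (232/15 + 28)² = (652/15)² = 425104/225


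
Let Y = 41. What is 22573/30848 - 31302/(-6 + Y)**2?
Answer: -937952171/37788800 ≈ -24.821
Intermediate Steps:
22573/30848 - 31302/(-6 + Y)**2 = 22573/30848 - 31302/(-6 + 41)**2 = 22573*(1/30848) - 31302/(35**2) = 22573/30848 - 31302/1225 = -937952171/37788800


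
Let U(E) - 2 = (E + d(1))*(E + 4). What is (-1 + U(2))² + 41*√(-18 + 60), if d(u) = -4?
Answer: 121 + 41*√42 ≈ 386.71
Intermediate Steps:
U(E) = 2 + (-4 + E)*(4 + E) (U(E) = 2 + (E - 4)*(E + 4) = 2 + (-4 + E)*(4 + E))
(-1 + U(2))² + 41*√(-18 + 60) = (-1 + (-14 + 2²))² + 41*√(-18 + 60) = (-1 + (-14 + 4))² + 41*√42 = (-1 - 10)² + 41*√42 = (-11)² + 41*√42 = 121 + 41*√42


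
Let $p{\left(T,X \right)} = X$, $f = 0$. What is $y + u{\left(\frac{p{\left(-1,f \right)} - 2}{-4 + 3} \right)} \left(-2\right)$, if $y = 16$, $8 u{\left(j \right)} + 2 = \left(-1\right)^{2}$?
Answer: $\frac{65}{4} \approx 16.25$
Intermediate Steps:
$u{\left(j \right)} = - \frac{1}{8}$ ($u{\left(j \right)} = - \frac{1}{4} + \frac{\left(-1\right)^{2}}{8} = - \frac{1}{4} + \frac{1}{8} \cdot 1 = - \frac{1}{4} + \frac{1}{8} = - \frac{1}{8}$)
$y + u{\left(\frac{p{\left(-1,f \right)} - 2}{-4 + 3} \right)} \left(-2\right) = 16 - - \frac{1}{4} = 16 + \frac{1}{4} = \frac{65}{4}$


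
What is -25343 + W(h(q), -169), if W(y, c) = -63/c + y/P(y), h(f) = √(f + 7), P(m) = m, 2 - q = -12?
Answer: -4282735/169 ≈ -25342.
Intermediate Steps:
q = 14 (q = 2 - 1*(-12) = 2 + 12 = 14)
h(f) = √(7 + f)
W(y, c) = 1 - 63/c (W(y, c) = -63/c + y/y = -63/c + 1 = 1 - 63/c)
-25343 + W(h(q), -169) = -25343 + (-63 - 169)/(-169) = -25343 - 1/169*(-232) = -25343 + 232/169 = -4282735/169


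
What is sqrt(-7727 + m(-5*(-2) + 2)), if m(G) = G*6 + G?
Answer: I*sqrt(7643) ≈ 87.424*I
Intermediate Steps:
m(G) = 7*G (m(G) = 6*G + G = 7*G)
sqrt(-7727 + m(-5*(-2) + 2)) = sqrt(-7727 + 7*(-5*(-2) + 2)) = sqrt(-7727 + 7*(10 + 2)) = sqrt(-7727 + 7*12) = sqrt(-7727 + 84) = sqrt(-7643) = I*sqrt(7643)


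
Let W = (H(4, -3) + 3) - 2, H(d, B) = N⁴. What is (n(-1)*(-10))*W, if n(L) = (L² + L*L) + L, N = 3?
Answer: -820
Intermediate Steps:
n(L) = L + 2*L² (n(L) = (L² + L²) + L = 2*L² + L = L + 2*L²)
H(d, B) = 81 (H(d, B) = 3⁴ = 81)
W = 82 (W = (81 + 3) - 2 = 84 - 2 = 82)
(n(-1)*(-10))*W = (-(1 + 2*(-1))*(-10))*82 = (-(1 - 2)*(-10))*82 = (-1*(-1)*(-10))*82 = (1*(-10))*82 = -10*82 = -820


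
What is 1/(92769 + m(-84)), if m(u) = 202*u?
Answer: 1/75801 ≈ 1.3192e-5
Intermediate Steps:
1/(92769 + m(-84)) = 1/(92769 + 202*(-84)) = 1/(92769 - 16968) = 1/75801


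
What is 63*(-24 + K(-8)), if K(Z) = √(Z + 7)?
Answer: -1512 + 63*I ≈ -1512.0 + 63.0*I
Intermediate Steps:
K(Z) = √(7 + Z)
63*(-24 + K(-8)) = 63*(-24 + √(7 - 8)) = 63*(-24 + √(-1)) = 63*(-24 + I) = -1512 + 63*I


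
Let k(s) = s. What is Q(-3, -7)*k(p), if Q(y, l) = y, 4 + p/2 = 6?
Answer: -12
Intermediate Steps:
p = 4 (p = -8 + 2*6 = -8 + 12 = 4)
Q(-3, -7)*k(p) = -3*4 = -12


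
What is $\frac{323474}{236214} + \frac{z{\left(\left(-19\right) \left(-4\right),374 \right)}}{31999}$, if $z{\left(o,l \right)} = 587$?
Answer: $\frac{476795552}{343573263} \approx 1.3878$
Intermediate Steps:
$\frac{323474}{236214} + \frac{z{\left(\left(-19\right) \left(-4\right),374 \right)}}{31999} = \frac{323474}{236214} + \frac{587}{31999} = 323474 \cdot \frac{1}{236214} + 587 \cdot \frac{1}{31999} = \frac{161737}{118107} + \frac{587}{31999} = \frac{476795552}{343573263}$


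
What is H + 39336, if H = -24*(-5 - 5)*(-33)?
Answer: 31416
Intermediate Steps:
H = -7920 (H = -(-240)*(-33) = -24*(-10)*(-33) = 240*(-33) = -7920)
H + 39336 = -7920 + 39336 = 31416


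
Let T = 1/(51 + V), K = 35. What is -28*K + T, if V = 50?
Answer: -98979/101 ≈ -979.99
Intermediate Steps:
T = 1/101 (T = 1/(51 + 50) = 1/101 ≈ 0.0099010)
-28*K + T = -28*35 + 1/101 = -980 + 1/101 = -98979/101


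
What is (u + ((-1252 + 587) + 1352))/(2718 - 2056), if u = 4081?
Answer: 2384/331 ≈ 7.2024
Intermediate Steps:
(u + ((-1252 + 587) + 1352))/(2718 - 2056) = (4081 + ((-1252 + 587) + 1352))/(2718 - 2056) = (4081 + (-665 + 1352))/662 = (4081 + 687)*(1/662) = 4768*(1/662) = 2384/331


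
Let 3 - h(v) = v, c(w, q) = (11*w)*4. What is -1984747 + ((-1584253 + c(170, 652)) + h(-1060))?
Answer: -3560457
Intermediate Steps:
c(w, q) = 44*w
h(v) = 3 - v
-1984747 + ((-1584253 + c(170, 652)) + h(-1060)) = -1984747 + ((-1584253 + 44*170) + (3 - 1*(-1060))) = -1984747 + ((-1584253 + 7480) + (3 + 1060)) = -1984747 + (-1576773 + 1063) = -1984747 - 1575710 = -3560457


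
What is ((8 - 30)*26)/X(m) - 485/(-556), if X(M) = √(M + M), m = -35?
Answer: 485/556 + 286*I*√70/35 ≈ 0.8723 + 68.367*I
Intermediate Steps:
X(M) = √2*√M (X(M) = √(2*M) = √2*√M)
((8 - 30)*26)/X(m) - 485/(-556) = ((8 - 30)*26)/((√2*√(-35))) - 485/(-556) = (-22*26)/((√2*(I*√35))) - 485*(-1/556) = -572*(-I*√70/70) + 485/556 = -(-286)*I*√70/35 + 485/556 = 286*I*√70/35 + 485/556 = 485/556 + 286*I*√70/35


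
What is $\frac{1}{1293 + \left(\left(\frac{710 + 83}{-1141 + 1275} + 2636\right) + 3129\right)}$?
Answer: $\frac{134}{946565} \approx 0.00014156$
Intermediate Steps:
$\frac{1}{1293 + \left(\left(\frac{710 + 83}{-1141 + 1275} + 2636\right) + 3129\right)} = \frac{1}{1293 + \left(\left(\frac{793}{134} + 2636\right) + 3129\right)} = \frac{1}{1293 + \left(\frac{354017}{134} + 3129\right)} = \frac{1}{1293 + \frac{773303}{134}} = \frac{1}{\frac{946565}{134}} = \frac{134}{946565}$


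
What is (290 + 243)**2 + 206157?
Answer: 490246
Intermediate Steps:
(290 + 243)**2 + 206157 = 533**2 + 206157 = 284089 + 206157 = 490246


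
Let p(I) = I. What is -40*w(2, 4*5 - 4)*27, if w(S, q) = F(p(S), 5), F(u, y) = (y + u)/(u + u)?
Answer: -1890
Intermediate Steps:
F(u, y) = (u + y)/(2*u) (F(u, y) = (u + y)/((2*u)) = (u + y)*(1/(2*u)) = (u + y)/(2*u))
w(S, q) = (5 + S)/(2*S) (w(S, q) = (S + 5)/(2*S) = (5 + S)/(2*S))
-40*w(2, 4*5 - 4)*27 = -20*(5 + 2)/2*27 = -20*7/2*27 = -40*7/4*27 = -70*27 = -1890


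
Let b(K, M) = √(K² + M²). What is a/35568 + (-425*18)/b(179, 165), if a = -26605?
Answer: -26605/35568 - 3825*√59266/29633 ≈ -32.172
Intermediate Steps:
a/35568 + (-425*18)/b(179, 165) = -26605/35568 + (-425*18)/(√(179² + 165²)) = -26605*1/35568 - 7650/√(32041 + 27225) = -26605/35568 - 7650*√59266/59266 = -26605/35568 - 3825*√59266/29633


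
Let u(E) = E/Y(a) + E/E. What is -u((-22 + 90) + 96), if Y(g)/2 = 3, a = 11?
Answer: -85/3 ≈ -28.333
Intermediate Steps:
Y(g) = 6 (Y(g) = 2*3 = 6)
u(E) = 1 + E/6 (u(E) = E/6 + E/E = E*(⅙) + 1 = E/6 + 1 = 1 + E/6)
-u((-22 + 90) + 96) = -(1 + ((-22 + 90) + 96)/6) = -(1 + (68 + 96)/6) = -(1 + (⅙)*164) = -(1 + 82/3) = -1*85/3 = -85/3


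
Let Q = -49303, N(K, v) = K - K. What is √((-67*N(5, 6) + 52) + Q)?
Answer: I*√49251 ≈ 221.93*I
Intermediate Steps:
N(K, v) = 0
√((-67*N(5, 6) + 52) + Q) = √((-67*0 + 52) - 49303) = √((0 + 52) - 49303) = √(52 - 49303) = √(-49251) = I*√49251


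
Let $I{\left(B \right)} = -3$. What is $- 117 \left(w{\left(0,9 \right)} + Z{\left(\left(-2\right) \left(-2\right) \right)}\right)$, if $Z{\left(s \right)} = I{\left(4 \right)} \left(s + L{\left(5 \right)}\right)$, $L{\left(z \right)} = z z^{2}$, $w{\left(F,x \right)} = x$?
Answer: $44226$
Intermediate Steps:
$L{\left(z \right)} = z^{3}$
$Z{\left(s \right)} = -375 - 3 s$ ($Z{\left(s \right)} = - 3 \left(s + 5^{3}\right) = - 3 \left(s + 125\right) = - 3 \left(125 + s\right) = -375 - 3 s$)
$- 117 \left(w{\left(0,9 \right)} + Z{\left(\left(-2\right) \left(-2\right) \right)}\right) = - 117 \left(9 - \left(375 + 3 \left(\left(-2\right) \left(-2\right)\right)\right)\right) = - 117 \left(9 - 387\right) = \left(-117\right) \left(-378\right) = 44226$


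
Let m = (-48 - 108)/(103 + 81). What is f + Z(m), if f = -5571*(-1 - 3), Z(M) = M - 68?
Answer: 1021897/46 ≈ 22215.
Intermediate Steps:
m = -39/46 (m = -156/184 = -156*1/184 = -39/46 ≈ -0.84783)
Z(M) = -68 + M
f = 22284 (f = -5571*(-4) = -1857*(-12) = 22284)
f + Z(m) = 22284 + (-68 - 39/46) = 22284 - 3167/46 = 1021897/46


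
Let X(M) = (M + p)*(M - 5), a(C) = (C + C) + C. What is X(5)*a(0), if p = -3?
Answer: 0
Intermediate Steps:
a(C) = 3*C (a(C) = 2*C + C = 3*C)
X(M) = (-5 + M)*(-3 + M) (X(M) = (M - 3)*(M - 5) = (-3 + M)*(-5 + M) = (-5 + M)*(-3 + M))
X(5)*a(0) = (15 + 5² - 8*5)*(3*0) = (15 + 25 - 40)*0 = 0*0 = 0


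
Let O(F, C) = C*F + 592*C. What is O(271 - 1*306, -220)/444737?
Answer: -122540/444737 ≈ -0.27553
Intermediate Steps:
O(F, C) = 592*C + C*F
O(271 - 1*306, -220)/444737 = -220*(592 + (271 - 1*306))/444737 = -220*(592 + (271 - 306))*(1/444737) = -220*(592 - 35)*(1/444737) = -220*557*(1/444737) = -122540*1/444737 = -122540/444737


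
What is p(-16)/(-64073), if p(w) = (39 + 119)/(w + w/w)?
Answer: 158/961095 ≈ 0.00016440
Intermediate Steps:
p(w) = 158/(1 + w) (p(w) = 158/(w + 1) = 158/(1 + w))
p(-16)/(-64073) = (158/(1 - 16))/(-64073) = (158/(-15))*(-1/64073) = (158*(-1/15))*(-1/64073) = -158/15*(-1/64073) = 158/961095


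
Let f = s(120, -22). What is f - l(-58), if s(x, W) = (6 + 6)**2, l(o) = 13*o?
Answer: 898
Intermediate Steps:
s(x, W) = 144 (s(x, W) = 12**2 = 144)
f = 144
f - l(-58) = 144 - 13*(-58) = 144 - 1*(-754) = 144 + 754 = 898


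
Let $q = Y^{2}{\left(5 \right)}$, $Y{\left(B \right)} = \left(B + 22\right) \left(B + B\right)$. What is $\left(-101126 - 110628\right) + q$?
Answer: $-138854$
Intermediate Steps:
$Y{\left(B \right)} = 2 B \left(22 + B\right)$ ($Y{\left(B \right)} = \left(22 + B\right) 2 B = 2 B \left(22 + B\right)$)
$q = 72900$ ($q = \left(2 \cdot 5 \left(22 + 5\right)\right)^{2} = \left(2 \cdot 5 \cdot 27\right)^{2} = 270^{2} = 72900$)
$\left(-101126 - 110628\right) + q = \left(-101126 - 110628\right) + 72900 = -211754 + 72900 = -138854$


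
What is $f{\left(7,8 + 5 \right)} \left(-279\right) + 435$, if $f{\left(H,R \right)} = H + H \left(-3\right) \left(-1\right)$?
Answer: $-7377$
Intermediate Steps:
$f{\left(H,R \right)} = 4 H$ ($f{\left(H,R \right)} = H + - 3 H \left(-1\right) = H + 3 H = 4 H$)
$f{\left(7,8 + 5 \right)} \left(-279\right) + 435 = 4 \cdot 7 \left(-279\right) + 435 = 28 \left(-279\right) + 435 = -7812 + 435 = -7377$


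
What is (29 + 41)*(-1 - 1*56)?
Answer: -3990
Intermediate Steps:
(29 + 41)*(-1 - 1*56) = 70*(-1 - 56) = 70*(-57) = -3990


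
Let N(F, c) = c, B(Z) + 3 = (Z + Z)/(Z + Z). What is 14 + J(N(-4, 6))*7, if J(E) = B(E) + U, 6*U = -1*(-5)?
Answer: 35/6 ≈ 5.8333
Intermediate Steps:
U = 5/6 (U = (-1*(-5))/6 = (1/6)*5 = 5/6 ≈ 0.83333)
B(Z) = -2 (B(Z) = -3 + (Z + Z)/(Z + Z) = -3 + (2*Z)/((2*Z)) = -3 + (2*Z)*(1/(2*Z)) = -3 + 1 = -2)
J(E) = -7/6 (J(E) = -2 + 5/6 = -7/6)
14 + J(N(-4, 6))*7 = 14 - 7/6*7 = 14 - 49/6 = 35/6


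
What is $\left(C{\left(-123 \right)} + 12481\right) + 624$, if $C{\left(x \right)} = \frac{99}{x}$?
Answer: $\frac{537272}{41} \approx 13104.0$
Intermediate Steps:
$\left(C{\left(-123 \right)} + 12481\right) + 624 = \left(\frac{99}{-123} + 12481\right) + 624 = \left(99 \left(- \frac{1}{123}\right) + 12481\right) + 624 = \left(- \frac{33}{41} + 12481\right) + 624 = \frac{511688}{41} + 624 = \frac{537272}{41}$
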